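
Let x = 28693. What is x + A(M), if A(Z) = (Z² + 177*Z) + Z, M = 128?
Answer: 67861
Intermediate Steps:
A(Z) = Z² + 178*Z
x + A(M) = 28693 + 128*(178 + 128) = 28693 + 128*306 = 28693 + 39168 = 67861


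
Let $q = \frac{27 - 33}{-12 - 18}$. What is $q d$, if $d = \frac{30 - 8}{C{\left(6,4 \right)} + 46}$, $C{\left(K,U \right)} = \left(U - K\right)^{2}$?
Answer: $\frac{11}{125} \approx 0.088$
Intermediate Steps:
$q = \frac{1}{5}$ ($q = - \frac{6}{-30} = \left(-6\right) \left(- \frac{1}{30}\right) = \frac{1}{5} \approx 0.2$)
$d = \frac{11}{25}$ ($d = \frac{30 - 8}{\left(6 - 4\right)^{2} + 46} = \frac{22}{\left(6 - 4\right)^{2} + 46} = \frac{22}{2^{2} + 46} = \frac{22}{4 + 46} = \frac{22}{50} = 22 \cdot \frac{1}{50} = \frac{11}{25} \approx 0.44$)
$q d = \frac{1}{5} \cdot \frac{11}{25} = \frac{11}{125}$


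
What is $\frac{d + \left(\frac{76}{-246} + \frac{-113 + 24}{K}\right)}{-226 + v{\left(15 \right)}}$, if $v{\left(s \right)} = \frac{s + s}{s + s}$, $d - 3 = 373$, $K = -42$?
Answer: $- \frac{216863}{129150} \approx -1.6792$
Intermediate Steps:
$d = 376$ ($d = 3 + 373 = 376$)
$v{\left(s \right)} = 1$ ($v{\left(s \right)} = \frac{2 s}{2 s} = 2 s \frac{1}{2 s} = 1$)
$\frac{d + \left(\frac{76}{-246} + \frac{-113 + 24}{K}\right)}{-226 + v{\left(15 \right)}} = \frac{376 + \left(\frac{76}{-246} + \frac{-113 + 24}{-42}\right)}{-226 + 1} = \frac{376 + \left(76 \left(- \frac{1}{246}\right) - - \frac{89}{42}\right)}{-225} = \left(376 + \left(- \frac{38}{123} + \frac{89}{42}\right)\right) \left(- \frac{1}{225}\right) = \left(376 + \frac{1039}{574}\right) \left(- \frac{1}{225}\right) = \frac{216863}{574} \left(- \frac{1}{225}\right) = - \frac{216863}{129150}$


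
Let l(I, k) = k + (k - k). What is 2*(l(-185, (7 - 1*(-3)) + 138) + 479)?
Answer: 1254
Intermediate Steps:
l(I, k) = k (l(I, k) = k + 0 = k)
2*(l(-185, (7 - 1*(-3)) + 138) + 479) = 2*(((7 - 1*(-3)) + 138) + 479) = 2*(((7 + 3) + 138) + 479) = 2*((10 + 138) + 479) = 2*(148 + 479) = 2*627 = 1254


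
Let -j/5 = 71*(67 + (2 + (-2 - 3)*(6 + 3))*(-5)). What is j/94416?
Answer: -16685/15736 ≈ -1.0603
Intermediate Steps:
j = -100110 (j = -355*(67 + (2 + (-2 - 3)*(6 + 3))*(-5)) = -355*(67 + (2 - 5*9)*(-5)) = -355*(67 + (2 - 45)*(-5)) = -355*(67 - 43*(-5)) = -355*(67 + 215) = -355*282 = -5*20022 = -100110)
j/94416 = -100110/94416 = -100110*1/94416 = -16685/15736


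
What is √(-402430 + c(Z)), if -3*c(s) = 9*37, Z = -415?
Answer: I*√402541 ≈ 634.46*I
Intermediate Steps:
c(s) = -111 (c(s) = -3*37 = -⅓*333 = -111)
√(-402430 + c(Z)) = √(-402430 - 111) = √(-402541) = I*√402541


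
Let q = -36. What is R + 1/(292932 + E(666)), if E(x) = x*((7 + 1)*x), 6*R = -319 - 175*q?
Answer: 3829215631/3841380 ≈ 996.83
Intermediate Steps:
R = 5981/6 (R = (-319 - 175*(-36))/6 = (-319 + 6300)/6 = (⅙)*5981 = 5981/6 ≈ 996.83)
E(x) = 8*x² (E(x) = x*(8*x) = 8*x²)
R + 1/(292932 + E(666)) = 5981/6 + 1/(292932 + 8*666²) = 5981/6 + 1/(292932 + 8*443556) = 5981/6 + 1/(292932 + 3548448) = 5981/6 + 1/3841380 = 3829215631/3841380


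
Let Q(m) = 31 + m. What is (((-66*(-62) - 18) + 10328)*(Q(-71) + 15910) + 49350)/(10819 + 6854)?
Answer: 76203030/5891 ≈ 12936.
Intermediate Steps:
(((-66*(-62) - 18) + 10328)*(Q(-71) + 15910) + 49350)/(10819 + 6854) = (((-66*(-62) - 18) + 10328)*((31 - 71) + 15910) + 49350)/(10819 + 6854) = (((4092 - 18) + 10328)*(-40 + 15910) + 49350)/17673 = ((4074 + 10328)*15870 + 49350)*(1/17673) = (14402*15870 + 49350)*(1/17673) = (228559740 + 49350)*(1/17673) = 228609090*(1/17673) = 76203030/5891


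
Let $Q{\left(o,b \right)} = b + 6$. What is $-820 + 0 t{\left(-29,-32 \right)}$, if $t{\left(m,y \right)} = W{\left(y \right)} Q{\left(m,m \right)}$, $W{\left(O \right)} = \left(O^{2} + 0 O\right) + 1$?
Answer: $-820$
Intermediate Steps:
$Q{\left(o,b \right)} = 6 + b$
$W{\left(O \right)} = 1 + O^{2}$ ($W{\left(O \right)} = \left(O^{2} + 0\right) + 1 = O^{2} + 1 = 1 + O^{2}$)
$t{\left(m,y \right)} = \left(1 + y^{2}\right) \left(6 + m\right)$
$-820 + 0 t{\left(-29,-32 \right)} = -820 + 0 \left(1 + \left(-32\right)^{2}\right) \left(6 - 29\right) = -820 + 0 \left(1 + 1024\right) \left(-23\right) = -820 + 0 \cdot 1025 \left(-23\right) = -820 + 0 \left(-23575\right) = -820 + 0 = -820$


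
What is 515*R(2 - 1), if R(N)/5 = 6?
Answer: 15450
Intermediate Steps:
R(N) = 30 (R(N) = 5*6 = 30)
515*R(2 - 1) = 515*30 = 15450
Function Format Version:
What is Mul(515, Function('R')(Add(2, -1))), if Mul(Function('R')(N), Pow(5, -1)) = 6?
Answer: 15450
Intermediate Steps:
Function('R')(N) = 30 (Function('R')(N) = Mul(5, 6) = 30)
Mul(515, Function('R')(Add(2, -1))) = Mul(515, 30) = 15450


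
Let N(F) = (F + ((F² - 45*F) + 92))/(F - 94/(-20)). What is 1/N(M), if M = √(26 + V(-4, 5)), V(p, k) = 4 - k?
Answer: -97/1030 ≈ -0.094175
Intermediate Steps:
M = 5 (M = √(26 + (4 - 1*5)) = √(26 + (4 - 5)) = √(26 - 1) = √25 = 5)
N(F) = (92 + F² - 44*F)/(47/10 + F) (N(F) = (F + (92 + F² - 45*F))/(F - 94*(-1/20)) = (92 + F² - 44*F)/(F + 47/10) = (92 + F² - 44*F)/(47/10 + F))
1/N(M) = 1/(10*(92 + 5² - 44*5)/(47 + 10*5)) = 1/(10*(92 + 25 - 220)/(47 + 50)) = 1/(10*(-103)/97) = 1/(10*(1/97)*(-103)) = 1/(-1030/97) = -97/1030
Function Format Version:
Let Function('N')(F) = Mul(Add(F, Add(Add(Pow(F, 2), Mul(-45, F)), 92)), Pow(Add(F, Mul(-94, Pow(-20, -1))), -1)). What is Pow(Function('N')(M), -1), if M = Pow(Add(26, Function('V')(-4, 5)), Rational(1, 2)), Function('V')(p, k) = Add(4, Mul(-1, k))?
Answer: Rational(-97, 1030) ≈ -0.094175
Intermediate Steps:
M = 5 (M = Pow(Add(26, Add(4, Mul(-1, 5))), Rational(1, 2)) = Pow(Add(26, Add(4, -5)), Rational(1, 2)) = Pow(Add(26, -1), Rational(1, 2)) = Pow(25, Rational(1, 2)) = 5)
Function('N')(F) = Mul(Pow(Add(Rational(47, 10), F), -1), Add(92, Pow(F, 2), Mul(-44, F))) (Function('N')(F) = Mul(Add(F, Add(92, Pow(F, 2), Mul(-45, F))), Pow(Add(F, Mul(-94, Rational(-1, 20))), -1)) = Mul(Add(92, Pow(F, 2), Mul(-44, F)), Pow(Add(F, Rational(47, 10)), -1)) = Mul(Add(92, Pow(F, 2), Mul(-44, F)), Pow(Add(Rational(47, 10), F), -1)) = Mul(Pow(Add(Rational(47, 10), F), -1), Add(92, Pow(F, 2), Mul(-44, F))))
Pow(Function('N')(M), -1) = Pow(Mul(10, Pow(Add(47, Mul(10, 5)), -1), Add(92, Pow(5, 2), Mul(-44, 5))), -1) = Pow(Mul(10, Pow(Add(47, 50), -1), Add(92, 25, -220)), -1) = Pow(Mul(10, Pow(97, -1), -103), -1) = Pow(Mul(10, Rational(1, 97), -103), -1) = Pow(Rational(-1030, 97), -1) = Rational(-97, 1030)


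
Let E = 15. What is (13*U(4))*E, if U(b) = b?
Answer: 780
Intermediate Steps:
(13*U(4))*E = (13*4)*15 = 52*15 = 780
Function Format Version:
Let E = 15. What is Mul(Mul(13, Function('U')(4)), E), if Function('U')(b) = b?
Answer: 780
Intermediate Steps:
Mul(Mul(13, Function('U')(4)), E) = Mul(Mul(13, 4), 15) = Mul(52, 15) = 780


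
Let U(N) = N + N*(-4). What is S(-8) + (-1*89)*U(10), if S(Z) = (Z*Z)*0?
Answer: 2670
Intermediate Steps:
U(N) = -3*N (U(N) = N - 4*N = -3*N)
S(Z) = 0 (S(Z) = Z²*0 = 0)
S(-8) + (-1*89)*U(10) = 0 + (-1*89)*(-3*10) = 0 - 89*(-30) = 0 + 2670 = 2670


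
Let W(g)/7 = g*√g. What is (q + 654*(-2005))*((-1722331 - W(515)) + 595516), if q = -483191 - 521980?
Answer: 2610200465415 + 8350769805*√515 ≈ 2.7997e+12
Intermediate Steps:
q = -1005171
W(g) = 7*g^(3/2) (W(g) = 7*(g*√g) = 7*g^(3/2))
(q + 654*(-2005))*((-1722331 - W(515)) + 595516) = (-1005171 + 654*(-2005))*((-1722331 - 7*515^(3/2)) + 595516) = (-1005171 - 1311270)*((-1722331 - 7*515*√515) + 595516) = -2316441*((-1722331 - 3605*√515) + 595516) = -2316441*(-1126815 - 3605*√515) = 2610200465415 + 8350769805*√515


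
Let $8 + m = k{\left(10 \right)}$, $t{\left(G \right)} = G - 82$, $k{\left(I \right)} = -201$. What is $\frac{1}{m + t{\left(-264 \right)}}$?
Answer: $- \frac{1}{555} \approx -0.0018018$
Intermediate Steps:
$t{\left(G \right)} = -82 + G$ ($t{\left(G \right)} = G - 82 = -82 + G$)
$m = -209$ ($m = -8 - 201 = -209$)
$\frac{1}{m + t{\left(-264 \right)}} = \frac{1}{-209 - 346} = \frac{1}{-555} = - \frac{1}{555}$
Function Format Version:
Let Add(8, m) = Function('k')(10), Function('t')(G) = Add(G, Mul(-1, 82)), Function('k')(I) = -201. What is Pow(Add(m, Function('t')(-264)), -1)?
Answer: Rational(-1, 555) ≈ -0.0018018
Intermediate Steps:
Function('t')(G) = Add(-82, G) (Function('t')(G) = Add(G, -82) = Add(-82, G))
m = -209 (m = Add(-8, -201) = -209)
Pow(Add(m, Function('t')(-264)), -1) = Pow(Add(-209, Add(-82, -264)), -1) = Pow(Add(-209, -346), -1) = Pow(-555, -1) = Rational(-1, 555)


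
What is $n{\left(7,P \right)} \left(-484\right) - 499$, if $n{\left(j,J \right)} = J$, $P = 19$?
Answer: $-9695$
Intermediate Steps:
$n{\left(7,P \right)} \left(-484\right) - 499 = 19 \left(-484\right) - 499 = -9196 - 499 = -9695$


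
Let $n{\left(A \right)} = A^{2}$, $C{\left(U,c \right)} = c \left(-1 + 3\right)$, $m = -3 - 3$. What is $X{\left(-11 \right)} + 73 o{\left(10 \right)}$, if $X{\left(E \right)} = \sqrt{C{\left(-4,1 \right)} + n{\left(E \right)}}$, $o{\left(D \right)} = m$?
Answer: $-438 + \sqrt{123} \approx -426.91$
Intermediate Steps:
$m = -6$
$C{\left(U,c \right)} = 2 c$ ($C{\left(U,c \right)} = c 2 = 2 c$)
$o{\left(D \right)} = -6$
$X{\left(E \right)} = \sqrt{2 + E^{2}}$ ($X{\left(E \right)} = \sqrt{2 \cdot 1 + E^{2}} = \sqrt{2 + E^{2}}$)
$X{\left(-11 \right)} + 73 o{\left(10 \right)} = \sqrt{2 + \left(-11\right)^{2}} + 73 \left(-6\right) = \sqrt{2 + 121} - 438 = \sqrt{123} - 438 = -438 + \sqrt{123}$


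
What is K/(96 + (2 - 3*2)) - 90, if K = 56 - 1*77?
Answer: -8301/92 ≈ -90.228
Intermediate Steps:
K = -21 (K = 56 - 77 = -21)
K/(96 + (2 - 3*2)) - 90 = -21/(96 + (2 - 3*2)) - 90 = -21/(96 + (2 - 6)) - 90 = -21/(96 - 4) - 90 = -21/92 - 90 = -8301/92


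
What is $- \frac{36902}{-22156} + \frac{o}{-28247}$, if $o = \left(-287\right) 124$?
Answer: $\frac{915429261}{312920266} \approx 2.9254$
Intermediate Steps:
$o = -35588$
$- \frac{36902}{-22156} + \frac{o}{-28247} = - \frac{36902}{-22156} - \frac{35588}{-28247} = \left(-36902\right) \left(- \frac{1}{22156}\right) - - \frac{35588}{28247} = \frac{18451}{11078} + \frac{35588}{28247} = \frac{915429261}{312920266}$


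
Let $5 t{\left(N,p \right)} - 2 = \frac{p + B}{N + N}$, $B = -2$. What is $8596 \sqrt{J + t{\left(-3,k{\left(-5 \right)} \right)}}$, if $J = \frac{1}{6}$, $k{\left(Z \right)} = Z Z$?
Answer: $\frac{8596 i \sqrt{5}}{5} \approx 3844.3 i$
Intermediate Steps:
$k{\left(Z \right)} = Z^{2}$
$t{\left(N,p \right)} = \frac{2}{5} + \frac{-2 + p}{10 N}$ ($t{\left(N,p \right)} = \frac{2}{5} + \frac{\left(p - 2\right) \frac{1}{N + N}}{5} = \frac{2}{5} + \frac{\left(-2 + p\right) \frac{1}{2 N}}{5} = \frac{2}{5} + \frac{\frac{1}{2} \frac{1}{N} \left(-2 + p\right)}{5} = \frac{2}{5} + \frac{-2 + p}{10 N}$)
$J = \frac{1}{6} \approx 0.16667$
$8596 \sqrt{J + t{\left(-3,k{\left(-5 \right)} \right)}} = 8596 \sqrt{\frac{1}{6} + \frac{-2 + \left(-5\right)^{2} + 4 \left(-3\right)}{10 \left(-3\right)}} = 8596 \sqrt{\frac{1}{6} + \frac{1}{10} \left(- \frac{1}{3}\right) \left(-2 + 25 - 12\right)} = 8596 \sqrt{\frac{1}{6} + \frac{1}{10} \left(- \frac{1}{3}\right) 11} = 8596 \sqrt{\frac{1}{6} - \frac{11}{30}} = 8596 \sqrt{- \frac{1}{5}} = 8596 \frac{i \sqrt{5}}{5} = \frac{8596 i \sqrt{5}}{5}$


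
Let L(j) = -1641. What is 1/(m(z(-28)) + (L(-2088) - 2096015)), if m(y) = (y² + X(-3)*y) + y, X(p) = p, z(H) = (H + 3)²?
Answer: -1/1708281 ≈ -5.8538e-7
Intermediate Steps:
z(H) = (3 + H)²
m(y) = y² - 2*y (m(y) = (y² - 3*y) + y = y² - 2*y)
1/(m(z(-28)) + (L(-2088) - 2096015)) = 1/((3 - 28)²*(-2 + (3 - 28)²) + (-1641 - 2096015)) = 1/((-25)²*(-2 + (-25)²) - 2097656) = 1/(625*(-2 + 625) - 2097656) = 1/(625*623 - 2097656) = 1/(389375 - 2097656) = 1/(-1708281) = -1/1708281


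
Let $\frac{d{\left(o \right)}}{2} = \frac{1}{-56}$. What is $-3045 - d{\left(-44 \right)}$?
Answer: $- \frac{85259}{28} \approx -3045.0$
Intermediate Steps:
$d{\left(o \right)} = - \frac{1}{28}$ ($d{\left(o \right)} = \frac{2}{-56} = 2 \left(- \frac{1}{56}\right) = - \frac{1}{28}$)
$-3045 - d{\left(-44 \right)} = -3045 - - \frac{1}{28} = -3045 + \frac{1}{28} = - \frac{85259}{28}$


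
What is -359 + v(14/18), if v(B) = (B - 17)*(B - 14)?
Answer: -11705/81 ≈ -144.51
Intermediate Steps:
v(B) = (-17 + B)*(-14 + B)
-359 + v(14/18) = -359 + (238 + (14/18)² - 434/18) = -359 + (238 + (14*(1/18))² - 434/18) = -359 + (238 + (7/9)² - 31*7/9) = -359 + (238 + 49/81 - 217/9) = -359 + 17374/81 = -11705/81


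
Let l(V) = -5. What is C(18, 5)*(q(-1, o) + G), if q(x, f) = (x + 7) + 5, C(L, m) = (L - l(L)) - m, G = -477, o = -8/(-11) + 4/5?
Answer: -8388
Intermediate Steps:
o = 84/55 (o = -8*(-1/11) + 4*(⅕) = 8/11 + ⅘ = 84/55 ≈ 1.5273)
C(L, m) = 5 + L - m (C(L, m) = (L - 1*(-5)) - m = (L + 5) - m = (5 + L) - m = 5 + L - m)
q(x, f) = 12 + x (q(x, f) = (7 + x) + 5 = 12 + x)
C(18, 5)*(q(-1, o) + G) = (5 + 18 - 1*5)*((12 - 1) - 477) = (5 + 18 - 5)*(11 - 477) = 18*(-466) = -8388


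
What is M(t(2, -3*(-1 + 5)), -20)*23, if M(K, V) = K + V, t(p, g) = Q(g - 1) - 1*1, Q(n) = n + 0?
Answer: -782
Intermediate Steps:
Q(n) = n
t(p, g) = -2 + g (t(p, g) = (g - 1) - 1*1 = (-1 + g) - 1 = -2 + g)
M(t(2, -3*(-1 + 5)), -20)*23 = ((-2 - 3*(-1 + 5)) - 20)*23 = ((-2 - 3*4) - 20)*23 = ((-2 - 12) - 20)*23 = (-14 - 20)*23 = -34*23 = -782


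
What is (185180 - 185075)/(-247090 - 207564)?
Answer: -105/454654 ≈ -0.00023094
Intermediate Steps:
(185180 - 185075)/(-247090 - 207564) = 105/(-454654) = 105*(-1/454654) = -105/454654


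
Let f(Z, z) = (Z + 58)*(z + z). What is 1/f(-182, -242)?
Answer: 1/60016 ≈ 1.6662e-5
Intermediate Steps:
f(Z, z) = 2*z*(58 + Z) (f(Z, z) = (58 + Z)*(2*z) = 2*z*(58 + Z))
1/f(-182, -242) = 1/(2*(-242)*(58 - 182)) = 1/(2*(-242)*(-124)) = 1/60016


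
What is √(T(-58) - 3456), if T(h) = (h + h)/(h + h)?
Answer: I*√3455 ≈ 58.779*I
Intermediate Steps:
T(h) = 1 (T(h) = (2*h)/((2*h)) = (2*h)*(1/(2*h)) = 1)
√(T(-58) - 3456) = √(1 - 3456) = √(-3455) = I*√3455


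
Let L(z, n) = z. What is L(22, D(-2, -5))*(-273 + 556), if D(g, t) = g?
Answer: 6226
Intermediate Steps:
L(22, D(-2, -5))*(-273 + 556) = 22*(-273 + 556) = 22*283 = 6226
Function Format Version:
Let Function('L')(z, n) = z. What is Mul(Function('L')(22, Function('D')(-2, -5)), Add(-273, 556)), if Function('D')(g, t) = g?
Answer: 6226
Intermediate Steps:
Mul(Function('L')(22, Function('D')(-2, -5)), Add(-273, 556)) = Mul(22, Add(-273, 556)) = Mul(22, 283) = 6226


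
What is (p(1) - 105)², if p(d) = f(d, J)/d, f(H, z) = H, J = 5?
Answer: 10816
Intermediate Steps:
p(d) = 1 (p(d) = d/d = 1)
(p(1) - 105)² = (1 - 105)² = (-104)² = 10816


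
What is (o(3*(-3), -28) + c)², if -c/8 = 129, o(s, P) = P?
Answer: 1123600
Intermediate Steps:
c = -1032 (c = -8*129 = -1032)
(o(3*(-3), -28) + c)² = (-28 - 1032)² = (-1060)² = 1123600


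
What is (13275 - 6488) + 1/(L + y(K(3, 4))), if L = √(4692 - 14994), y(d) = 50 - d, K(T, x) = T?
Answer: 84912204/12511 - I*√10302/12511 ≈ 6787.0 - 0.0081128*I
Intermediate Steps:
L = I*√10302 (L = √(-10302) = I*√10302 ≈ 101.5*I)
(13275 - 6488) + 1/(L + y(K(3, 4))) = (13275 - 6488) + 1/(I*√10302 + (50 - 1*3)) = 6787 + 1/(I*√10302 + (50 - 3)) = 6787 + 1/(I*√10302 + 47) = 6787 + 1/(47 + I*√10302)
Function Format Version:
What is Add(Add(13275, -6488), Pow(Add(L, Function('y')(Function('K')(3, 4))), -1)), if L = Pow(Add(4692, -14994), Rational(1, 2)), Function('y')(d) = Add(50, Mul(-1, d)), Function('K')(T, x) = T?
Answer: Add(Rational(84912204, 12511), Mul(Rational(-1, 12511), I, Pow(10302, Rational(1, 2)))) ≈ Add(6787.0, Mul(-0.0081128, I))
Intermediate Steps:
L = Mul(I, Pow(10302, Rational(1, 2))) (L = Pow(-10302, Rational(1, 2)) = Mul(I, Pow(10302, Rational(1, 2))) ≈ Mul(101.50, I))
Add(Add(13275, -6488), Pow(Add(L, Function('y')(Function('K')(3, 4))), -1)) = Add(Add(13275, -6488), Pow(Add(Mul(I, Pow(10302, Rational(1, 2))), Add(50, Mul(-1, 3))), -1)) = Add(6787, Pow(Add(Mul(I, Pow(10302, Rational(1, 2))), Add(50, -3)), -1)) = Add(6787, Pow(Add(Mul(I, Pow(10302, Rational(1, 2))), 47), -1)) = Add(6787, Pow(Add(47, Mul(I, Pow(10302, Rational(1, 2)))), -1))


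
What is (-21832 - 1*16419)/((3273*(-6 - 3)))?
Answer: 38251/29457 ≈ 1.2985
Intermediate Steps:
(-21832 - 1*16419)/((3273*(-6 - 3))) = (-21832 - 16419)/((3273*(-9))) = -38251/(-29457) = -38251*(-1/29457) = 38251/29457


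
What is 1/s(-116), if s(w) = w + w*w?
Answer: 1/13340 ≈ 7.4963e-5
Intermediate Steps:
s(w) = w + w²
1/s(-116) = 1/(-116*(1 - 116)) = 1/(-116*(-115)) = 1/13340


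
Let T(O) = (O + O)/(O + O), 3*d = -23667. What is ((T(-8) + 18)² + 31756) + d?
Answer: 24228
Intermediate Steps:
d = -7889 (d = (⅓)*(-23667) = -7889)
T(O) = 1 (T(O) = (2*O)/((2*O)) = (2*O)*(1/(2*O)) = 1)
((T(-8) + 18)² + 31756) + d = ((1 + 18)² + 31756) - 7889 = (19² + 31756) - 7889 = (361 + 31756) - 7889 = 32117 - 7889 = 24228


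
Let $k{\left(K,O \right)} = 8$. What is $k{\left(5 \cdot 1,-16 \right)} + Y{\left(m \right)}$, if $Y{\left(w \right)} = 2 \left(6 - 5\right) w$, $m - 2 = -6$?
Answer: $0$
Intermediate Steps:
$m = -4$ ($m = 2 - 6 = -4$)
$Y{\left(w \right)} = 2 w$ ($Y{\left(w \right)} = 2 \left(6 - 5\right) w = 2 \cdot 1 w = 2 w$)
$k{\left(5 \cdot 1,-16 \right)} + Y{\left(m \right)} = 8 + 2 \left(-4\right) = 8 - 8 = 0$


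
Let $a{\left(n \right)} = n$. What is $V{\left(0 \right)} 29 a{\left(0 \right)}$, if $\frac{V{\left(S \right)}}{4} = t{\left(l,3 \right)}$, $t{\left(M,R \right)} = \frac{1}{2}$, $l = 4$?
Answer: $0$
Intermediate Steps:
$t{\left(M,R \right)} = \frac{1}{2}$
$V{\left(S \right)} = 2$ ($V{\left(S \right)} = 4 \cdot \frac{1}{2} = 2$)
$V{\left(0 \right)} 29 a{\left(0 \right)} = 2 \cdot 29 \cdot 0 = 58 \cdot 0 = 0$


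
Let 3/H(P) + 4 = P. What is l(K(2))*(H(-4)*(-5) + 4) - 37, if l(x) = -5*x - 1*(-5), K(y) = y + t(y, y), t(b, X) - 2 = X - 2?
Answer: -1001/8 ≈ -125.13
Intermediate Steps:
H(P) = 3/(-4 + P)
t(b, X) = X (t(b, X) = 2 + (X - 2) = 2 + (-2 + X) = X)
K(y) = 2*y (K(y) = y + y = 2*y)
l(x) = 5 - 5*x (l(x) = -5*x + 5 = 5 - 5*x)
l(K(2))*(H(-4)*(-5) + 4) - 37 = (5 - 10*2)*((3/(-4 - 4))*(-5) + 4) - 37 = (5 - 5*4)*((3/(-8))*(-5) + 4) - 37 = (5 - 20)*((3*(-⅛))*(-5) + 4) - 37 = -15*(-3/8*(-5) + 4) - 37 = -15*(15/8 + 4) - 37 = -15*47/8 - 37 = -705/8 - 37 = -1001/8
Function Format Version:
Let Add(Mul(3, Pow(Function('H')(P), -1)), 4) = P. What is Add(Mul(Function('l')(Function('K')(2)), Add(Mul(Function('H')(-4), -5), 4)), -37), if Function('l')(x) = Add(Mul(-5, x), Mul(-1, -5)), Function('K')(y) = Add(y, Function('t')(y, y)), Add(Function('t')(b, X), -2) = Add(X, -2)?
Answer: Rational(-1001, 8) ≈ -125.13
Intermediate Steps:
Function('H')(P) = Mul(3, Pow(Add(-4, P), -1))
Function('t')(b, X) = X (Function('t')(b, X) = Add(2, Add(X, -2)) = Add(2, Add(-2, X)) = X)
Function('K')(y) = Mul(2, y) (Function('K')(y) = Add(y, y) = Mul(2, y))
Function('l')(x) = Add(5, Mul(-5, x)) (Function('l')(x) = Add(Mul(-5, x), 5) = Add(5, Mul(-5, x)))
Add(Mul(Function('l')(Function('K')(2)), Add(Mul(Function('H')(-4), -5), 4)), -37) = Add(Mul(Add(5, Mul(-5, Mul(2, 2))), Add(Mul(Mul(3, Pow(Add(-4, -4), -1)), -5), 4)), -37) = Add(Mul(Add(5, Mul(-5, 4)), Add(Mul(Mul(3, Pow(-8, -1)), -5), 4)), -37) = Add(Mul(Add(5, -20), Add(Mul(Mul(3, Rational(-1, 8)), -5), 4)), -37) = Add(Mul(-15, Add(Mul(Rational(-3, 8), -5), 4)), -37) = Add(Mul(-15, Add(Rational(15, 8), 4)), -37) = Add(Mul(-15, Rational(47, 8)), -37) = Add(Rational(-705, 8), -37) = Rational(-1001, 8)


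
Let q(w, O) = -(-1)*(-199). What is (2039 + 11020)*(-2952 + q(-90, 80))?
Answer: -41148909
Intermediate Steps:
q(w, O) = -199 (q(w, O) = -1*199 = -199)
(2039 + 11020)*(-2952 + q(-90, 80)) = (2039 + 11020)*(-2952 - 199) = 13059*(-3151) = -41148909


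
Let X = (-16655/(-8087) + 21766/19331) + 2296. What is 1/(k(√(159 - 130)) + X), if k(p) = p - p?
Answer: 156329797/359431193359 ≈ 0.00043494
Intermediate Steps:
k(p) = 0
X = 359431193359/156329797 (X = (-16655*(-1/8087) + 21766*(1/19331)) + 2296 = (16655/8087 + 21766/19331) + 2296 = 497979447/156329797 + 2296 = 359431193359/156329797 ≈ 2299.2)
1/(k(√(159 - 130)) + X) = 1/(0 + 359431193359/156329797) = 1/(359431193359/156329797) = 156329797/359431193359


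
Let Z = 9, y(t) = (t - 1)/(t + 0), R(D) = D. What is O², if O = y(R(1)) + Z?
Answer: 81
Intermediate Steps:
y(t) = (-1 + t)/t
O = 9 (O = (-1 + 1)/1 + 9 = 1*0 + 9 = 0 + 9 = 9)
O² = 9² = 81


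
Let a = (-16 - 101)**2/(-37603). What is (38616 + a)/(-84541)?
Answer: -1452063759/3178995223 ≈ -0.45677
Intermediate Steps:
a = -13689/37603 (a = (-117)**2*(-1/37603) = 13689*(-1/37603) = -13689/37603 ≈ -0.36404)
(38616 + a)/(-84541) = (38616 - 13689/37603)/(-84541) = (1452063759/37603)*(-1/84541) = -1452063759/3178995223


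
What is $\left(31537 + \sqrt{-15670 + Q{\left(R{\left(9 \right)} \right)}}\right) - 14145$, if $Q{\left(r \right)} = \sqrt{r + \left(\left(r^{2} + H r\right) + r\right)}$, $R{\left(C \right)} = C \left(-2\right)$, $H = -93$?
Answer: $17392 + \sqrt{-15670 + 3 \sqrt{218}} \approx 17392.0 + 125.0 i$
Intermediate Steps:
$R{\left(C \right)} = - 2 C$
$Q{\left(r \right)} = \sqrt{r^{2} - 91 r}$ ($Q{\left(r \right)} = \sqrt{r + \left(\left(r^{2} - 93 r\right) + r\right)} = \sqrt{r + \left(r^{2} - 92 r\right)} = \sqrt{r^{2} - 91 r}$)
$\left(31537 + \sqrt{-15670 + Q{\left(R{\left(9 \right)} \right)}}\right) - 14145 = \left(31537 + \sqrt{-15670 + \sqrt{\left(-2\right) 9 \left(-91 - 18\right)}}\right) - 14145 = \left(31537 + \sqrt{-15670 + \sqrt{- 18 \left(-91 - 18\right)}}\right) - 14145 = \left(31537 + \sqrt{-15670 + \sqrt{\left(-18\right) \left(-109\right)}}\right) - 14145 = \left(31537 + \sqrt{-15670 + \sqrt{1962}}\right) - 14145 = \left(31537 + \sqrt{-15670 + 3 \sqrt{218}}\right) - 14145 = 17392 + \sqrt{-15670 + 3 \sqrt{218}}$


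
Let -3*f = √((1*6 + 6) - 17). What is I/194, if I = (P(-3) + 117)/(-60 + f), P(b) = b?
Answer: -6156/628657 + 171*I*√5/3143285 ≈ -0.0097923 + 0.00012165*I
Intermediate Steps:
f = -I*√5/3 (f = -√((1*6 + 6) - 17)/3 = -√((6 + 6) - 17)/3 = -√(12 - 17)/3 = -I*√5/3 ≈ -0.74536*I)
I = 114/(-60 - I*√5/3) (I = (-3 + 117)/(-60 - I*√5/3) = 114/(-60 - I*√5/3) ≈ -1.8997 + 0.023599*I)
I/194 = (-12312/6481 + 342*I*√5/32405)/194 = (-12312/6481 + 342*I*√5/32405)*(1/194) = -6156/628657 + 171*I*√5/3143285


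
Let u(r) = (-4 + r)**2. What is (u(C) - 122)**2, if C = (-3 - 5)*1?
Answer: 484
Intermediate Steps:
C = -8 (C = -8*1 = -8)
(u(C) - 122)**2 = ((-4 - 8)**2 - 122)**2 = ((-12)**2 - 122)**2 = (144 - 122)**2 = 22**2 = 484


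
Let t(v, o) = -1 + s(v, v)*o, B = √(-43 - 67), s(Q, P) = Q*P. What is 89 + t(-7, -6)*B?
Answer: 89 - 295*I*√110 ≈ 89.0 - 3094.0*I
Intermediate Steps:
s(Q, P) = P*Q
B = I*√110 (B = √(-110) = I*√110 ≈ 10.488*I)
t(v, o) = -1 + o*v² (t(v, o) = -1 + (v*v)*o = -1 + v²*o = -1 + o*v²)
89 + t(-7, -6)*B = 89 + (-1 - 6*(-7)²)*(I*√110) = 89 + (-1 - 6*49)*(I*√110) = 89 + (-1 - 294)*(I*√110) = 89 - 295*I*√110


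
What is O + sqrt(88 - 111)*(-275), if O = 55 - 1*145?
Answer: -90 - 275*I*sqrt(23) ≈ -90.0 - 1318.9*I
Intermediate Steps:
O = -90 (O = 55 - 145 = -90)
O + sqrt(88 - 111)*(-275) = -90 + sqrt(88 - 111)*(-275) = -90 + sqrt(-23)*(-275) = -90 + (I*sqrt(23))*(-275) = -90 - 275*I*sqrt(23)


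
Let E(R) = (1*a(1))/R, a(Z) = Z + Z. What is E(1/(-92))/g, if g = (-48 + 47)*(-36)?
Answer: -46/9 ≈ -5.1111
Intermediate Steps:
a(Z) = 2*Z
E(R) = 2/R (E(R) = (1*(2*1))/R = (1*2)/R = 2/R)
g = 36 (g = -1*(-36) = 36)
E(1/(-92))/g = (2/(1/(-92)))/36 = (2/(-1/92))*(1/36) = (2*(-92))*(1/36) = -184*1/36 = -46/9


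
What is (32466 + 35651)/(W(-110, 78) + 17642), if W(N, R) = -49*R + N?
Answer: 68117/13710 ≈ 4.9684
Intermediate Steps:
W(N, R) = N - 49*R
(32466 + 35651)/(W(-110, 78) + 17642) = (32466 + 35651)/((-110 - 49*78) + 17642) = 68117/((-110 - 3822) + 17642) = 68117/(-3932 + 17642) = 68117/13710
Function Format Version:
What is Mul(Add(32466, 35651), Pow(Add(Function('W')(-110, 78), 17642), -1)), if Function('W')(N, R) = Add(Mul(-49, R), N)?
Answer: Rational(68117, 13710) ≈ 4.9684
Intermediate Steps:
Function('W')(N, R) = Add(N, Mul(-49, R))
Mul(Add(32466, 35651), Pow(Add(Function('W')(-110, 78), 17642), -1)) = Mul(Add(32466, 35651), Pow(Add(Add(-110, Mul(-49, 78)), 17642), -1)) = Mul(68117, Pow(Add(Add(-110, -3822), 17642), -1)) = Mul(68117, Pow(Add(-3932, 17642), -1)) = Mul(68117, Pow(13710, -1)) = Mul(68117, Rational(1, 13710)) = Rational(68117, 13710)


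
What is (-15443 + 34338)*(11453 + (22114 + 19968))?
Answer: 1011543825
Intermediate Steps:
(-15443 + 34338)*(11453 + (22114 + 19968)) = 18895*(11453 + 42082) = 18895*53535 = 1011543825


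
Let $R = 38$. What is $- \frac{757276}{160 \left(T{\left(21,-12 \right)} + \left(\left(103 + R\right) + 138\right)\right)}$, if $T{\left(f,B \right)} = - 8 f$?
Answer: $- \frac{189319}{4440} \approx -42.639$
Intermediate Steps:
$- \frac{757276}{160 \left(T{\left(21,-12 \right)} + \left(\left(103 + R\right) + 138\right)\right)} = - \frac{757276}{160 \left(\left(-8\right) 21 + \left(\left(103 + 38\right) + 138\right)\right)} = - \frac{757276}{160 \left(-168 + \left(141 + 138\right)\right)} = - \frac{757276}{160 \left(-168 + 279\right)} = - \frac{757276}{160 \cdot 111} = - \frac{757276}{17760} = \left(-757276\right) \frac{1}{17760} = - \frac{189319}{4440}$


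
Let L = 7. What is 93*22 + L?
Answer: 2053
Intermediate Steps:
93*22 + L = 93*22 + 7 = 2046 + 7 = 2053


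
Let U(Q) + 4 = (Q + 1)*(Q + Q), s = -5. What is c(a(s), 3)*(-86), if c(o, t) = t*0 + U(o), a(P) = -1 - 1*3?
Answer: -1720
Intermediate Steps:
a(P) = -4 (a(P) = -1 - 3 = -4)
U(Q) = -4 + 2*Q*(1 + Q) (U(Q) = -4 + (Q + 1)*(Q + Q) = -4 + (1 + Q)*(2*Q) = -4 + 2*Q*(1 + Q))
c(o, t) = -4 + 2*o + 2*o² (c(o, t) = t*0 + (-4 + 2*o + 2*o²) = 0 + (-4 + 2*o + 2*o²) = -4 + 2*o + 2*o²)
c(a(s), 3)*(-86) = (-4 + 2*(-4) + 2*(-4)²)*(-86) = (-4 - 8 + 2*16)*(-86) = (-4 - 8 + 32)*(-86) = 20*(-86) = -1720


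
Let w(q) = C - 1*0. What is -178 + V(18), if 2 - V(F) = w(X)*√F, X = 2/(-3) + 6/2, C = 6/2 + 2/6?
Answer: -176 - 10*√2 ≈ -190.14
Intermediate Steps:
C = 10/3 (C = 6*(½) + 2*(⅙) = 3 + ⅓ = 10/3 ≈ 3.3333)
X = 7/3 (X = 2*(-⅓) + 6*(½) = -⅔ + 3 = 7/3 ≈ 2.3333)
w(q) = 10/3 (w(q) = 10/3 - 1*0 = 10/3 + 0 = 10/3)
V(F) = 2 - 10*√F/3
-178 + V(18) = -178 + (2 - 10*√2) = -176 - 10*√2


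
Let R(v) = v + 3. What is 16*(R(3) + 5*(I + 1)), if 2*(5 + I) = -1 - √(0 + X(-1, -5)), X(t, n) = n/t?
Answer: -264 - 40*√5 ≈ -353.44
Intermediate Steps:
R(v) = 3 + v
I = -11/2 - √5/2 (I = -5 + (-1 - √(0 - 5/(-1)))/2 = -5 + (-1 - √(0 - 5*(-1)))/2 = -5 + (-1 - √(0 + 5))/2 = -5 + (-1 - √5)/2 = -5 + (-½ - √5/2) = -11/2 - √5/2 ≈ -6.6180)
16*(R(3) + 5*(I + 1)) = 16*((3 + 3) + 5*((-11/2 - √5/2) + 1)) = 16*(6 + 5*(-9/2 - √5/2)) = 16*(6 + (-45/2 - 5*√5/2)) = 16*(-33/2 - 5*√5/2) = -264 - 40*√5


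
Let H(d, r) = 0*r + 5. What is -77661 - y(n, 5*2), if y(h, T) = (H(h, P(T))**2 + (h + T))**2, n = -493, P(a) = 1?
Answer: -287425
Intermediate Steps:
H(d, r) = 5 (H(d, r) = 0 + 5 = 5)
y(h, T) = (25 + T + h)**2 (y(h, T) = (5**2 + (h + T))**2 = (25 + (T + h))**2 = (25 + T + h)**2)
-77661 - y(n, 5*2) = -77661 - (25 + 5*2 - 493)**2 = -77661 - (25 + 10 - 493)**2 = -77661 - 1*(-458)**2 = -77661 - 1*209764 = -77661 - 209764 = -287425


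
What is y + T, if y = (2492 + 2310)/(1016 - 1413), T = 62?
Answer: 19812/397 ≈ 49.904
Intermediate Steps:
y = -4802/397 (y = 4802/(-397) = 4802*(-1/397) = -4802/397 ≈ -12.096)
y + T = -4802/397 + 62 = 19812/397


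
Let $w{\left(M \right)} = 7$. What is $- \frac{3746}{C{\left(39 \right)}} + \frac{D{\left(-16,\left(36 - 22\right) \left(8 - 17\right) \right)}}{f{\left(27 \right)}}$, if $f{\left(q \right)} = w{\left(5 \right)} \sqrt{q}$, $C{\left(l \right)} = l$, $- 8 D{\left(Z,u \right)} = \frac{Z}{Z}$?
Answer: $- \frac{3746}{39} - \frac{\sqrt{3}}{504} \approx -96.055$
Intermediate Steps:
$D{\left(Z,u \right)} = - \frac{1}{8}$ ($D{\left(Z,u \right)} = - \frac{Z \frac{1}{Z}}{8} = \left(- \frac{1}{8}\right) 1 = - \frac{1}{8}$)
$f{\left(q \right)} = 7 \sqrt{q}$
$- \frac{3746}{C{\left(39 \right)}} + \frac{D{\left(-16,\left(36 - 22\right) \left(8 - 17\right) \right)}}{f{\left(27 \right)}} = - \frac{3746}{39} - \frac{1}{8 \cdot 7 \sqrt{27}} = \left(-3746\right) \frac{1}{39} - \frac{1}{8 \cdot 7 \cdot 3 \sqrt{3}} = - \frac{3746}{39} - \frac{1}{8 \cdot 21 \sqrt{3}} = - \frac{3746}{39} - \frac{\frac{1}{63} \sqrt{3}}{8} = - \frac{3746}{39} - \frac{\sqrt{3}}{504}$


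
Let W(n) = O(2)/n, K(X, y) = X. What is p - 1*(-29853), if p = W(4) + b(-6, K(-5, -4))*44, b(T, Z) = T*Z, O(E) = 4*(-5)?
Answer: 31168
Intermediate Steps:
O(E) = -20
W(n) = -20/n
p = 1315 (p = -20/4 - 6*(-5)*44 = -20*1/4 + 30*44 = -5 + 1320 = 1315)
p - 1*(-29853) = 1315 - 1*(-29853) = 1315 + 29853 = 31168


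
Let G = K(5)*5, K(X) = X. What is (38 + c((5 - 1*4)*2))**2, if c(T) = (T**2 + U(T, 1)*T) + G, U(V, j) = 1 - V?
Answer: 4225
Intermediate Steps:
G = 25 (G = 5*5 = 25)
c(T) = 25 + T**2 + T*(1 - T) (c(T) = (T**2 + (1 - T)*T) + 25 = (T**2 + T*(1 - T)) + 25 = 25 + T**2 + T*(1 - T))
(38 + c((5 - 1*4)*2))**2 = (38 + (25 + (5 - 1*4)*2))**2 = (38 + (25 + (5 - 4)*2))**2 = (38 + (25 + 1*2))**2 = (38 + (25 + 2))**2 = (38 + 27)**2 = 65**2 = 4225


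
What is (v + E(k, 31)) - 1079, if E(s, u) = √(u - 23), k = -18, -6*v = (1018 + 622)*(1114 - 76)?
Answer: -284799 + 2*√2 ≈ -2.8480e+5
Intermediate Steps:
v = -283720 (v = -(1018 + 622)*(1114 - 76)/6 = -820*1038/3 = -⅙*1702320 = -283720)
E(s, u) = √(-23 + u)
(v + E(k, 31)) - 1079 = (-283720 + √(-23 + 31)) - 1079 = (-283720 + √8) - 1079 = (-283720 + 2*√2) - 1079 = -284799 + 2*√2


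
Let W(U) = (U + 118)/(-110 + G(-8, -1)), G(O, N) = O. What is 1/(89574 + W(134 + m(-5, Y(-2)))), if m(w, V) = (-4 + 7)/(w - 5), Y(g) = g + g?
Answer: 1180/105694803 ≈ 1.1164e-5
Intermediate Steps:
Y(g) = 2*g
m(w, V) = 3/(-5 + w)
W(U) = -1 - U/118 (W(U) = (U + 118)/(-110 - 8) = (118 + U)/(-118) = (118 + U)*(-1/118) = -1 - U/118)
1/(89574 + W(134 + m(-5, Y(-2)))) = 1/(89574 + (-1 - (134 + 3/(-5 - 5))/118)) = 1/(89574 + (-1 - (134 + 3/(-10))/118)) = 1/(89574 + (-1 - (134 + 3*(-⅒))/118)) = 1/(89574 + (-1 - (134 - 3/10)/118)) = 1/(89574 + (-1 - 1/118*1337/10)) = 1/(89574 + (-1 - 1337/1180)) = 1/(89574 - 2517/1180) = 1/(105694803/1180) = 1180/105694803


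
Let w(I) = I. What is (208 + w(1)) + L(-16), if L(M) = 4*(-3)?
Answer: 197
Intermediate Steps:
L(M) = -12
(208 + w(1)) + L(-16) = (208 + 1) - 12 = 209 - 12 = 197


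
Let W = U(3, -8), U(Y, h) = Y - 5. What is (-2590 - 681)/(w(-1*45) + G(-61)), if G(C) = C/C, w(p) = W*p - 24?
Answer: -3271/67 ≈ -48.821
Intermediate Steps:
U(Y, h) = -5 + Y
W = -2 (W = -5 + 3 = -2)
w(p) = -24 - 2*p (w(p) = -2*p - 24 = -24 - 2*p)
G(C) = 1
(-2590 - 681)/(w(-1*45) + G(-61)) = (-2590 - 681)/((-24 - (-2)*45) + 1) = -3271/((-24 - 2*(-45)) + 1) = -3271/((-24 + 90) + 1) = -3271/(66 + 1) = -3271/67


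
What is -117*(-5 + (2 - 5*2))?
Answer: 1521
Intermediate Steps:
-117*(-5 + (2 - 5*2)) = -117*(-5 + (2 - 10)) = -117*(-5 - 8) = -117*(-13) = 1521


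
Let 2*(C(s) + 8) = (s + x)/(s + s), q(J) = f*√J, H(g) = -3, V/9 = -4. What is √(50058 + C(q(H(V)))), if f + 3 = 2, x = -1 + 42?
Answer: √(1801809 + 123*I*√3)/6 ≈ 223.72 + 0.013226*I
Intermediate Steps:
V = -36 (V = 9*(-4) = -36)
x = 41
f = -1 (f = -3 + 2 = -1)
q(J) = -√J
C(s) = -8 + (41 + s)/(4*s) (C(s) = -8 + ((s + 41)/(s + s))/2 = -8 + ((41 + s)/((2*s)))/2 = -8 + ((41 + s)*(1/(2*s)))/2 = -8 + ((41 + s)/(2*s))/2 = -8 + (41 + s)/(4*s))
√(50058 + C(q(H(V)))) = √(50058 + (41 - (-31)*√(-3))/(4*((-√(-3))))) = √(50058 + (41 - (-31)*I*√3)/(4*((-I*√3)))) = √(50058 + (I*√3/3)*(41 + 31*I*√3)/4) = √(50058 + I*√3*(41 + 31*I*√3)/12)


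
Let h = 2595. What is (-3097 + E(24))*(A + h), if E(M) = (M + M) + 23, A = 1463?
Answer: -12279508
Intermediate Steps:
E(M) = 23 + 2*M (E(M) = 2*M + 23 = 23 + 2*M)
(-3097 + E(24))*(A + h) = (-3097 + (23 + 2*24))*(1463 + 2595) = (-3097 + (23 + 48))*4058 = (-3097 + 71)*4058 = -3026*4058 = -12279508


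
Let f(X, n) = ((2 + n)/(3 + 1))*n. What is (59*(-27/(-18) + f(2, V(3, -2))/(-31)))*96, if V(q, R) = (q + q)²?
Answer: -1673712/31 ≈ -53991.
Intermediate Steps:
V(q, R) = 4*q² (V(q, R) = (2*q)² = 4*q²)
f(X, n) = n*(½ + n/4) (f(X, n) = ((2 + n)/4)*n = ((2 + n)*(¼))*n = (½ + n/4)*n = n*(½ + n/4))
(59*(-27/(-18) + f(2, V(3, -2))/(-31)))*96 = (59*(-27/(-18) + ((4*3²)*(2 + 4*3²)/4)/(-31)))*96 = (59*(-27*(-1/18) + ((4*9)*(2 + 4*9)/4)*(-1/31)))*96 = (59*(3/2 + ((¼)*36*(2 + 36))*(-1/31)))*96 = (59*(3/2 + ((¼)*36*38)*(-1/31)))*96 = (59*(3/2 + 342*(-1/31)))*96 = (59*(3/2 - 342/31))*96 = (59*(-591/62))*96 = -34869/62*96 = -1673712/31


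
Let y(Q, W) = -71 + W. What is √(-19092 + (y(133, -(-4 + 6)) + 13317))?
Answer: 2*I*√1462 ≈ 76.472*I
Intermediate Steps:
√(-19092 + (y(133, -(-4 + 6)) + 13317)) = √(-19092 + ((-71 - (-4 + 6)) + 13317)) = √(-19092 + ((-71 - 1*2) + 13317)) = √(-19092 + ((-71 - 2) + 13317)) = √(-19092 + (-73 + 13317)) = √(-19092 + 13244) = √(-5848) = 2*I*√1462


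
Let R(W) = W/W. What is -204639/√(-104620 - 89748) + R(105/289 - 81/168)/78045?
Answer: 1/78045 + 204639*I*√3037/24296 ≈ 1.2813e-5 + 464.17*I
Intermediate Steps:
R(W) = 1
-204639/√(-104620 - 89748) + R(105/289 - 81/168)/78045 = -204639/√(-104620 - 89748) + 1/78045 = -204639*(-I*√3037/24296) + 1*(1/78045) = -204639*(-I*√3037/24296) + 1/78045 = -(-204639)*I*√3037/24296 + 1/78045 = 204639*I*√3037/24296 + 1/78045 = 1/78045 + 204639*I*√3037/24296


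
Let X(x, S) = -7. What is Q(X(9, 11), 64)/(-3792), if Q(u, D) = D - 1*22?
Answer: -7/632 ≈ -0.011076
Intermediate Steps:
Q(u, D) = -22 + D (Q(u, D) = D - 22 = -22 + D)
Q(X(9, 11), 64)/(-3792) = (-22 + 64)/(-3792) = 42*(-1/3792) = -7/632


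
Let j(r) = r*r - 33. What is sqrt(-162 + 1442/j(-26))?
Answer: 2*I*sqrt(16512883)/643 ≈ 12.64*I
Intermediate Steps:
j(r) = -33 + r**2 (j(r) = r**2 - 33 = -33 + r**2)
sqrt(-162 + 1442/j(-26)) = sqrt(-162 + 1442/(-33 + (-26)**2)) = sqrt(-162 + 1442/(-33 + 676)) = sqrt(-162 + 1442/643) = sqrt(-102724/643) = 2*I*sqrt(16512883)/643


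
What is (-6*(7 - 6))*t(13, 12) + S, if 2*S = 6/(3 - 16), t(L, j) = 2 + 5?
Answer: -549/13 ≈ -42.231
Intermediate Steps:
t(L, j) = 7
S = -3/13 (S = (6/(3 - 16))/2 = (6/(-13))/2 = (-1/13*6)/2 = (½)*(-6/13) = -3/13 ≈ -0.23077)
(-6*(7 - 6))*t(13, 12) + S = -6*(7 - 6)*7 - 3/13 = -6*1*7 - 3/13 = -6*7 - 3/13 = -42 - 3/13 = -549/13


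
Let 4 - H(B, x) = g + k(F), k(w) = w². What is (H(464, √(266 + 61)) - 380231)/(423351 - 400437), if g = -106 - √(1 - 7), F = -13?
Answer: -190145/11457 + I*√6/22914 ≈ -16.596 + 0.0001069*I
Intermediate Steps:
g = -106 - I*√6 (g = -106 - √(-6) = -106 - I*√6 ≈ -106.0 - 2.4495*I)
H(B, x) = -59 + I*√6 (H(B, x) = 4 - ((-106 - I*√6) + (-13)²) = 4 - ((-106 - I*√6) + 169) = 4 - (63 - I*√6) = 4 + (-63 + I*√6) = -59 + I*√6)
(H(464, √(266 + 61)) - 380231)/(423351 - 400437) = ((-59 + I*√6) - 380231)/(423351 - 400437) = (-380290 + I*√6)/22914 = (-380290 + I*√6)*(1/22914) = -190145/11457 + I*√6/22914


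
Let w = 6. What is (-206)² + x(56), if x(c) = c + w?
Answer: 42498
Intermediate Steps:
x(c) = 6 + c (x(c) = c + 6 = 6 + c)
(-206)² + x(56) = (-206)² + (6 + 56) = 42436 + 62 = 42498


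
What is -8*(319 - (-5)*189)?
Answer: -10112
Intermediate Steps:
-8*(319 - (-5)*189) = -8*(319 - 1*(-945)) = -8*(319 + 945) = -8*1264 = -10112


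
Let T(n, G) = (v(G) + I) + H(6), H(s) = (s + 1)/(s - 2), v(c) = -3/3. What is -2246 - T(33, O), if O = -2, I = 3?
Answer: -8999/4 ≈ -2249.8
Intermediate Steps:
v(c) = -1 (v(c) = -3*⅓ = -1)
H(s) = (1 + s)/(-2 + s)
T(n, G) = 15/4 (T(n, G) = (-1 + 3) + (1 + 6)/(-2 + 6) = 2 + 7/4 = 15/4)
-2246 - T(33, O) = -2246 - 1*15/4 = -2246 - 15/4 = -8999/4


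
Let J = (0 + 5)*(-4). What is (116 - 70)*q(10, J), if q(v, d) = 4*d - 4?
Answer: -3864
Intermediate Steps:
J = -20 (J = 5*(-4) = -20)
q(v, d) = -4 + 4*d
(116 - 70)*q(10, J) = (116 - 70)*(-4 + 4*(-20)) = 46*(-4 - 80) = 46*(-84) = -3864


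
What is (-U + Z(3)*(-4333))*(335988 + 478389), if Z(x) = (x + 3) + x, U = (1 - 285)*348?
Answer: 48728247795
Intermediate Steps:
U = -98832 (U = -284*348 = -98832)
Z(x) = 3 + 2*x (Z(x) = (3 + x) + x = 3 + 2*x)
(-U + Z(3)*(-4333))*(335988 + 478389) = (-1*(-98832) + (3 + 2*3)*(-4333))*(335988 + 478389) = (98832 + (3 + 6)*(-4333))*814377 = (98832 + 9*(-4333))*814377 = (98832 - 38997)*814377 = 59835*814377 = 48728247795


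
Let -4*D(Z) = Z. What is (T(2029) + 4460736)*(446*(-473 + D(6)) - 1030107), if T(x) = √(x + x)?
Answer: -5539047556224 - 1241734*√4058 ≈ -5.5391e+12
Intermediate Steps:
D(Z) = -Z/4
T(x) = √2*√x (T(x) = √(2*x) = √2*√x)
(T(2029) + 4460736)*(446*(-473 + D(6)) - 1030107) = (√2*√2029 + 4460736)*(446*(-473 - ¼*6) - 1030107) = (√4058 + 4460736)*(446*(-473 - 3/2) - 1030107) = (4460736 + √4058)*(446*(-949/2) - 1030107) = (4460736 + √4058)*(-211627 - 1030107) = (4460736 + √4058)*(-1241734) = -5539047556224 - 1241734*√4058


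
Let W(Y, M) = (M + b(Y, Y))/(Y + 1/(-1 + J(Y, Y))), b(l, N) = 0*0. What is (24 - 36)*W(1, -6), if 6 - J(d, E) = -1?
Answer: 432/7 ≈ 61.714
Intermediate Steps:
b(l, N) = 0
J(d, E) = 7 (J(d, E) = 6 - 1*(-1) = 6 + 1 = 7)
W(Y, M) = M/(1/6 + Y) (W(Y, M) = (M + 0)/(Y + 1/(-1 + 7)) = M/(Y + 1/6) = M/(1/6 + Y))
(24 - 36)*W(1, -6) = (24 - 36)*(6*(-6)/(1 + 6*1)) = -72*(-6)/(1 + 6) = -72*(-6)/7 = -12*(-36/7) = 432/7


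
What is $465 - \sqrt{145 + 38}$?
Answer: $465 - \sqrt{183} \approx 451.47$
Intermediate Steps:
$465 - \sqrt{145 + 38} = 465 - \sqrt{183}$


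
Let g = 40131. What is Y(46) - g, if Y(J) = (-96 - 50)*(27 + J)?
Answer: -50789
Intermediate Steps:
Y(J) = -3942 - 146*J (Y(J) = -146*(27 + J) = -3942 - 146*J)
Y(46) - g = (-3942 - 146*46) - 1*40131 = (-3942 - 6716) - 40131 = -10658 - 40131 = -50789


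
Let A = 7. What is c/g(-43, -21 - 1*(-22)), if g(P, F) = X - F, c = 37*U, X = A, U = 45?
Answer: 555/2 ≈ 277.50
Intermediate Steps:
X = 7
c = 1665 (c = 37*45 = 1665)
g(P, F) = 7 - F
c/g(-43, -21 - 1*(-22)) = 1665/(7 - (-21 - 1*(-22))) = 1665/(7 - (-21 + 22)) = 1665/(7 - 1*1) = 1665/(7 - 1) = 1665/6 = 1665*(1/6) = 555/2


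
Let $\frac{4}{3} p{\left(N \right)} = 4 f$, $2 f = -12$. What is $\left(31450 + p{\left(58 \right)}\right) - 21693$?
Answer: $9739$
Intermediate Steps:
$f = -6$ ($f = \frac{1}{2} \left(-12\right) = -6$)
$p{\left(N \right)} = -18$ ($p{\left(N \right)} = \frac{3 \cdot 4 \left(-6\right)}{4} = \frac{3}{4} \left(-24\right) = -18$)
$\left(31450 + p{\left(58 \right)}\right) - 21693 = \left(31450 - 18\right) - 21693 = 31432 - 21693 = 9739$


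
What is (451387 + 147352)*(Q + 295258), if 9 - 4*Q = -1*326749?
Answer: 451386338405/2 ≈ 2.2569e+11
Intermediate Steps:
Q = 163379/2 (Q = 9/4 - (-1)*326749/4 = 9/4 - ¼*(-326749) = 9/4 + 326749/4 = 163379/2 ≈ 81690.)
(451387 + 147352)*(Q + 295258) = (451387 + 147352)*(163379/2 + 295258) = 598739*(753895/2) = 451386338405/2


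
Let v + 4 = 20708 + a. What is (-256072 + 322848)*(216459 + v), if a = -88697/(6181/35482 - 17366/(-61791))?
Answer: 2821255467436248040/998110583 ≈ 2.8266e+9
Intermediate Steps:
a = -194465357434614/998110583 (a = -88697/(6181*(1/35482) - 17366*(-1/61791)) = -88697/(6181/35482 + 17366/61791) = -88697/998110583/2192468262 = -88697*2192468262/998110583 = -194465357434614/998110583 ≈ -1.9483e+5)
v = -173800475924182/998110583 (v = -4 + (20708 - 194465357434614/998110583) = -4 - 173796483481850/998110583 = -173800475924182/998110583 ≈ -1.7413e+5)
(-256072 + 322848)*(216459 + v) = (-256072 + 322848)*(216459 - 173800475924182/998110583) = 66776*(42249542761415/998110583) = 2821255467436248040/998110583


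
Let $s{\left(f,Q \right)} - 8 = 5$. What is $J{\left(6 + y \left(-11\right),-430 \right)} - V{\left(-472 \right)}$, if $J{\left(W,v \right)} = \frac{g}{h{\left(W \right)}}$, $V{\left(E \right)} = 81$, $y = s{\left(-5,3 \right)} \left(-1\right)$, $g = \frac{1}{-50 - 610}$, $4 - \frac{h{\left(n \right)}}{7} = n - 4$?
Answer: $- \frac{52765019}{651420} \approx -81.0$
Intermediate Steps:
$s{\left(f,Q \right)} = 13$ ($s{\left(f,Q \right)} = 8 + 5 = 13$)
$h{\left(n \right)} = 56 - 7 n$ ($h{\left(n \right)} = 28 - 7 \left(n - 4\right) = 28 - 7 \left(-4 + n\right) = 28 - \left(-28 + 7 n\right) = 56 - 7 n$)
$g = - \frac{1}{660}$ ($g = \frac{1}{-660} = - \frac{1}{660} \approx -0.0015152$)
$y = -13$ ($y = 13 \left(-1\right) = -13$)
$J{\left(W,v \right)} = - \frac{1}{660 \left(56 - 7 W\right)}$
$J{\left(6 + y \left(-11\right),-430 \right)} - V{\left(-472 \right)} = \frac{1}{4620 \left(-8 + \left(6 - -143\right)\right)} - 81 = \frac{1}{4620 \left(-8 + \left(6 + 143\right)\right)} - 81 = \frac{1}{4620 \left(-8 + 149\right)} - 81 = \frac{1}{4620 \cdot 141} - 81 = \frac{1}{4620} \cdot \frac{1}{141} - 81 = \frac{1}{651420} - 81 = - \frac{52765019}{651420}$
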